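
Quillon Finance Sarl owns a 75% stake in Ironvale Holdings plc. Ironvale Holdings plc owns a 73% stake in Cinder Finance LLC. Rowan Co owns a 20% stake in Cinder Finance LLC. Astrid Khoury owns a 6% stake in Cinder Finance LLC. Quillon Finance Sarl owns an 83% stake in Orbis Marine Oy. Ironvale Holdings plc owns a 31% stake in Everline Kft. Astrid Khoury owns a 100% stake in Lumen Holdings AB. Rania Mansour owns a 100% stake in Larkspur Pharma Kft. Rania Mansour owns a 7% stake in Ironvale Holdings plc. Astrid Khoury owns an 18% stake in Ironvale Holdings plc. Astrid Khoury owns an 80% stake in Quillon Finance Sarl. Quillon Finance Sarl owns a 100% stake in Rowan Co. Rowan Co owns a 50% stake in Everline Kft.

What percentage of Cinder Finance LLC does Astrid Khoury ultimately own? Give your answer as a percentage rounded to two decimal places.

Astrid reaches Cinder along 4 paths.
Via Quillon → Ironvale: 80% × 75% × 73% = 43.8%.
Via Ironvale: 18% × 73% = 13.14%.
Via Quillon → Rowan: 80% × 100% × 20% = 16%.
Direct stake: 6% = 6%.
Total: 43.8% + 13.14% + 16% + 6% = 78.94%.

78.94%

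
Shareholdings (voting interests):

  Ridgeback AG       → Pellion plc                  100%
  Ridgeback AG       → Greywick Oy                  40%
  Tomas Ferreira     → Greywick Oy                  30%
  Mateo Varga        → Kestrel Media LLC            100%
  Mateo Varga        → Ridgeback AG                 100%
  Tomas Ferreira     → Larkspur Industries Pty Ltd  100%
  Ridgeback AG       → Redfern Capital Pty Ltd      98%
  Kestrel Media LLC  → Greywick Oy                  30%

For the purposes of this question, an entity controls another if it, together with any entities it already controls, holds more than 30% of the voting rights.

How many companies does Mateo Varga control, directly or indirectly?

Mateo holds 100% of Ridgeback, so Mateo controls Ridgeback.
Ridgeback holds 98% of Redfern, so Mateo controls Redfern.
Mateo holds 100% of Kestrel, so Mateo controls Kestrel.
Kestrel and Ridgeback together hold 30% + 40% = 70% of Greywick, so Mateo controls Greywick.
Ridgeback holds 100% of Pellion, so Mateo controls Pellion.
No other company's threshold is met.
Mateo controls 5 companies.

5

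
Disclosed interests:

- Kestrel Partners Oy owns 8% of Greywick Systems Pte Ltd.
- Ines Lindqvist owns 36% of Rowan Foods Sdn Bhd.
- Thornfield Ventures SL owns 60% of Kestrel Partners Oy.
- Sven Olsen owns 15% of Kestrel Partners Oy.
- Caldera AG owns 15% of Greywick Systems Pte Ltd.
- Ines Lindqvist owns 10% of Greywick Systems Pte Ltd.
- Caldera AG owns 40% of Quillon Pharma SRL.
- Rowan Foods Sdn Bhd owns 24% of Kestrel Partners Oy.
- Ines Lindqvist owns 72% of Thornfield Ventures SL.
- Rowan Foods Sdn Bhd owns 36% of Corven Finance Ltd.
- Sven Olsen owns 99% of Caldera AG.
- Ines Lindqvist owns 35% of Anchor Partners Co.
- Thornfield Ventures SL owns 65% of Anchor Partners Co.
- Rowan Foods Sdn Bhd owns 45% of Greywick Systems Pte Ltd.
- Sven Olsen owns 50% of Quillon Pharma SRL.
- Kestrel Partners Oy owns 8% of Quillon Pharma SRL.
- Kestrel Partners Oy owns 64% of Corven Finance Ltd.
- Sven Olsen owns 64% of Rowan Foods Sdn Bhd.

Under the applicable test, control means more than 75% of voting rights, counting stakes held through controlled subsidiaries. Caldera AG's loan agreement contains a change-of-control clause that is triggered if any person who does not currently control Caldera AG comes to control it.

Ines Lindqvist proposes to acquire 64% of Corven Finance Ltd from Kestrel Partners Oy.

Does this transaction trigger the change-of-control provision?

The purchase adds only to Ines's holdings (Kestrel's stake shrinks), so Ines is the only person who could newly come to control Caldera.
Ines's largest direct stake is 72% in Thornfield, which does not meet the threshold, so Ines controls no company.
Neither Ines nor any entity Ines controls holds any voting interest in Caldera.
So before the transaction, Ines does not control Caldera.
After the purchase, Ines holds 64% of Corven directly, and Kestrel's stake falls to 0%.
Ines's side now holds 64% of Corven, not > 75%, so Ines still does not control Corven.
After the transaction, neither Ines nor any entity Ines controls holds a voting interest in Caldera, so Ines still does not control it.
No new person acquires control, so the clause is not triggered.

No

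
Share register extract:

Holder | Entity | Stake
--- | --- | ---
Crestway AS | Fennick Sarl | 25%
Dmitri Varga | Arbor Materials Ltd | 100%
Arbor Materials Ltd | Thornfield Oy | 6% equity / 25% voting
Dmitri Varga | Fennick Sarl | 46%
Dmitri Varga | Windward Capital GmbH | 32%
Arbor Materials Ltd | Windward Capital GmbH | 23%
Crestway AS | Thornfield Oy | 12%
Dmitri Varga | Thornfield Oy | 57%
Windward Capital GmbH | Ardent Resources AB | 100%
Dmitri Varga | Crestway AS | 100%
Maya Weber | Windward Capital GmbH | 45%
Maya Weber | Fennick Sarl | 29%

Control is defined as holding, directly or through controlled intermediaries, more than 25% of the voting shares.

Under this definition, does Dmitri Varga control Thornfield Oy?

Dmitri holds 100% of Crestway, so Dmitri controls Crestway.
Dmitri holds 100% of Arbor, so Dmitri controls Arbor.
Crestway and Arbor and Dmitri together hold 12% + 25% + 57% = 94% of Thornfield, so Dmitri controls Thornfield.

Yes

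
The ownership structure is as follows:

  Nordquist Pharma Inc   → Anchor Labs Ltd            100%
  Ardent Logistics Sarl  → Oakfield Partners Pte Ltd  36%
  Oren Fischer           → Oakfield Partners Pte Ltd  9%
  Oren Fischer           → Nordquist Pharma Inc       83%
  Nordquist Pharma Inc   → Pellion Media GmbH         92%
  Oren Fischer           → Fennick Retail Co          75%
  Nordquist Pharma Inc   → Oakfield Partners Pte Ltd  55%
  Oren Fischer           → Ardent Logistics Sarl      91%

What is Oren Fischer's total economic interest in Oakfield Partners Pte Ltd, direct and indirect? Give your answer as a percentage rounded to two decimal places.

87.41%

Oren reaches Oakfield along 3 paths.
Direct stake: 9% = 9%.
Via Nordquist: 83% × 55% = 45.65%.
Via Ardent: 91% × 36% = 32.76%.
Total: 9% + 45.65% + 32.76% = 87.41%.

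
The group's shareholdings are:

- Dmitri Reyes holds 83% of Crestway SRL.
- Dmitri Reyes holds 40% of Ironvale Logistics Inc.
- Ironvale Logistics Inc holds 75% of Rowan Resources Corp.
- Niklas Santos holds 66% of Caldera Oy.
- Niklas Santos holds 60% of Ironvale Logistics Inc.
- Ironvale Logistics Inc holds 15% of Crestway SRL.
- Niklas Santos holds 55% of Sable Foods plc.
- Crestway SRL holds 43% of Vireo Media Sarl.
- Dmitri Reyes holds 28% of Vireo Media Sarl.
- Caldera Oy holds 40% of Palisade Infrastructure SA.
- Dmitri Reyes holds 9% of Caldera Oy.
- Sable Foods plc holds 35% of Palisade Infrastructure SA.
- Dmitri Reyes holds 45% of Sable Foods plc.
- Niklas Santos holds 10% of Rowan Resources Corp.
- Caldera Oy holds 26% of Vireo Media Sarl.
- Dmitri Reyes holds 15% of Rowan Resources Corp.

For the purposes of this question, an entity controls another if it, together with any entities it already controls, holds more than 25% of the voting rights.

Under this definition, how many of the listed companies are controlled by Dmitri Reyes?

6

Dmitri holds 40% of Ironvale, so Dmitri controls Ironvale.
Dmitri and Ironvale together hold 83% + 15% = 98% of Crestway, so Dmitri controls Crestway.
Ironvale and Dmitri together hold 75% + 15% = 90% of Rowan, so Dmitri controls Rowan.
Dmitri holds 45% of Sable, so Dmitri controls Sable.
Crestway and Dmitri together hold 43% + 28% = 71% of Vireo, so Dmitri controls Vireo.
Sable holds 35% of Palisade, so Dmitri controls Palisade.
No other company's threshold is met.
Dmitri controls 6 companies.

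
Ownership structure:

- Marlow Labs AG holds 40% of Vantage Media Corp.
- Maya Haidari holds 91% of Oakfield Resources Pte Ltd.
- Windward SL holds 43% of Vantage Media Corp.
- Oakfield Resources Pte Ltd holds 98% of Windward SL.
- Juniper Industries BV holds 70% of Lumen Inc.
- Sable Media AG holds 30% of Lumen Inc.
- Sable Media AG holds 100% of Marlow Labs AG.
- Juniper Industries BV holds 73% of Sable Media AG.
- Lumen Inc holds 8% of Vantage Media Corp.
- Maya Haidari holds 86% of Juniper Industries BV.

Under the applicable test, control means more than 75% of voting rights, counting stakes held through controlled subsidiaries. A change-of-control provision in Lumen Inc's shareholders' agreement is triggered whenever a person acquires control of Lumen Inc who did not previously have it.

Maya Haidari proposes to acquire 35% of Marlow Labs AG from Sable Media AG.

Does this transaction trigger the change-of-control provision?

No

The purchase adds only to Maya's holdings (Sable's stake shrinks), so Maya is the only person who could newly come to control Lumen.
Maya holds 86% of Juniper, so Maya controls Juniper.
Maya holds 91% of Oakfield, so Maya controls Oakfield.
Oakfield holds 98% of Windward, so Maya controls Windward.
In Lumen, Maya's side holds only 70%, not > 75%.
So before the transaction, Maya does not control Lumen.
After the purchase, Maya holds 35% of Marlow directly, and Sable's stake falls to 65%.
Maya's side now holds 35% of Marlow, not > 75%, so Maya still does not control Marlow.
After the transaction, Maya's side holds 70% of Lumen, not > 75%, so Maya still does not control Lumen.
No new person acquires control, so the clause is not triggered.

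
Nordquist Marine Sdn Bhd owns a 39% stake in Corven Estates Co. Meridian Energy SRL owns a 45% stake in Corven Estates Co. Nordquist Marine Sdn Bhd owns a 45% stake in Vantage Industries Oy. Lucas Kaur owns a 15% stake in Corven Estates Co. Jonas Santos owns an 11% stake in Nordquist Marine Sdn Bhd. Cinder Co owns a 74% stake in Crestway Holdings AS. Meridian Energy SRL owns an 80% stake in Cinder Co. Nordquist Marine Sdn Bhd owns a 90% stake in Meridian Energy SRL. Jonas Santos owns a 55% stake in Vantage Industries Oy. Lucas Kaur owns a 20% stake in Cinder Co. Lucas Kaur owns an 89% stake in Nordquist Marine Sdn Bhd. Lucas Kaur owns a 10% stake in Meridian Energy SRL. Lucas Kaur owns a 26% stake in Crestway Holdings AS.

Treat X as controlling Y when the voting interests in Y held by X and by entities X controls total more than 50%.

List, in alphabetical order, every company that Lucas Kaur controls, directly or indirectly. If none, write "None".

Lucas holds 89% of Nordquist, so Lucas controls Nordquist.
Lucas and Nordquist together hold 10% + 90% = 100% of Meridian, so Lucas controls Meridian.
Lucas and Meridian together hold 20% + 80% = 100% of Cinder, so Lucas controls Cinder.
Lucas and Cinder together hold 26% + 74% = 100% of Crestway, so Lucas controls Crestway.
Lucas and Meridian and Nordquist together hold 15% + 45% + 39% = 99% of Corven, so Lucas controls Corven.
No other company's threshold is met.

Cinder Co, Corven Estates Co, Crestway Holdings AS, Meridian Energy SRL, Nordquist Marine Sdn Bhd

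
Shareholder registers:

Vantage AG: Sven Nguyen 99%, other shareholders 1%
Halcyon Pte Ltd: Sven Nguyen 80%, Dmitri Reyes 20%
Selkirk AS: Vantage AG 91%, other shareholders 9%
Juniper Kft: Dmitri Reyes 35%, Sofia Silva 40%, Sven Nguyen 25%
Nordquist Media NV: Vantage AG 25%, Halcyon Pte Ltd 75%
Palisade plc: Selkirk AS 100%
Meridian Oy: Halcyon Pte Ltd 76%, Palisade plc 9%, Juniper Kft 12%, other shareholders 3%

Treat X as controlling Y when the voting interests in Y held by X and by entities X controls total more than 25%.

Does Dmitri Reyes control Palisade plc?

Dmitri holds 35% of Juniper, so Dmitri controls Juniper.
Neither Dmitri nor any entity Dmitri controls holds any voting interest in Palisade.
So Dmitri does not control Palisade.

No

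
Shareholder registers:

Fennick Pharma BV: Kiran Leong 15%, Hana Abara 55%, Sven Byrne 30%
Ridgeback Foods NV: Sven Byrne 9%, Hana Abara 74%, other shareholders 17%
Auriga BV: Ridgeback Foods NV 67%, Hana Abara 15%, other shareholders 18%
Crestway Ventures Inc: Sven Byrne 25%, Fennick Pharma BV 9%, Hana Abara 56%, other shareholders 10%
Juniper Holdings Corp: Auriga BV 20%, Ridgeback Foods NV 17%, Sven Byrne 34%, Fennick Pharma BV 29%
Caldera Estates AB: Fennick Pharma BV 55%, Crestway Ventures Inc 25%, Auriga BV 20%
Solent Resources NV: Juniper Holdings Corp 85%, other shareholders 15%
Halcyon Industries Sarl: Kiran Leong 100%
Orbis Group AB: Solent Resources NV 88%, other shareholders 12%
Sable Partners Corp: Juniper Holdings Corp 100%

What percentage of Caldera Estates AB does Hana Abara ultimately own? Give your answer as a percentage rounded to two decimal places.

58.40%

Hana reaches Caldera along 5 paths.
Via Fennick: 55% × 55% = 30.25%.
Via Fennick → Crestway: 55% × 9% × 25% = 1.2375%.
Via Crestway: 56% × 25% = 14%.
Via Ridgeback → Auriga: 74% × 67% × 20% = 9.916%.
Via Auriga: 15% × 20% = 3%.
Total: 30.25% + 1.2375% + 14% + 9.916% + 3% = 58.4035%.
Rounded: 58.40%.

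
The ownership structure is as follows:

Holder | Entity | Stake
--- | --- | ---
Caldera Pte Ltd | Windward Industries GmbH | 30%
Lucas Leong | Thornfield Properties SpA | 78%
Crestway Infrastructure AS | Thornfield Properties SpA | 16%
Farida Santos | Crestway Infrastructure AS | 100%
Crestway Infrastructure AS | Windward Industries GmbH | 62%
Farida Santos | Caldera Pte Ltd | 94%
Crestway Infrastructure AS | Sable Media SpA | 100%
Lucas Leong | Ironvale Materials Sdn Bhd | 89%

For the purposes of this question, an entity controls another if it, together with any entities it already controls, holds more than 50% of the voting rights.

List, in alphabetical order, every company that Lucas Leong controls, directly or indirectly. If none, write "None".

Ironvale Materials Sdn Bhd, Thornfield Properties SpA

Lucas holds 89% of Ironvale, so Lucas controls Ironvale.
Lucas holds 78% of Thornfield, so Lucas controls Thornfield.
No other company's threshold is met.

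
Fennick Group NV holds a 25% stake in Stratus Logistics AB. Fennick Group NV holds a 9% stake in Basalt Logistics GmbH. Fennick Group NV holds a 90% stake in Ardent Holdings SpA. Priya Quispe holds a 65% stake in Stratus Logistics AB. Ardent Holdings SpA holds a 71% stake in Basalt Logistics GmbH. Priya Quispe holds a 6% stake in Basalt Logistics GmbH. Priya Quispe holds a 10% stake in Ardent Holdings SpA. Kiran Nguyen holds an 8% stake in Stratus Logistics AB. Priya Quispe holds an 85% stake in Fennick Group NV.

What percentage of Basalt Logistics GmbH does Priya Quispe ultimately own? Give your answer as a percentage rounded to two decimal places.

75.07%

Priya reaches Basalt along 4 paths.
Via Fennick: 85% × 9% = 7.65%.
Direct stake: 6% = 6%.
Via Fennick → Ardent: 85% × 90% × 71% = 54.315%.
Via Ardent: 10% × 71% = 7.1%.
Total: 7.65% + 6% + 54.315% + 7.1% = 75.065%.
Rounded: 75.07%.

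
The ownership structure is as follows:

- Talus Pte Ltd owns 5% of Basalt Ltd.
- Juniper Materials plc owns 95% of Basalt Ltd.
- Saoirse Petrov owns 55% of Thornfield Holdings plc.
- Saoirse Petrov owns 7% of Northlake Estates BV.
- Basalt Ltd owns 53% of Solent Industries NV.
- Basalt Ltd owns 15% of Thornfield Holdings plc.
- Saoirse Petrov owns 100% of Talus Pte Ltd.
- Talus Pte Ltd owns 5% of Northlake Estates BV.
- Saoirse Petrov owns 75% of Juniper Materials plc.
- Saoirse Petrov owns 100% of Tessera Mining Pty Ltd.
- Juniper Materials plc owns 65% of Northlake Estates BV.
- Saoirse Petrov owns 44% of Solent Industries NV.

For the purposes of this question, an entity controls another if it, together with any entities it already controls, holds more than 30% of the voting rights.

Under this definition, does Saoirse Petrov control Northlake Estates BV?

Yes

Saoirse holds 100% of Talus, so Saoirse controls Talus.
Saoirse holds 75% of Juniper, so Saoirse controls Juniper.
Saoirse and Talus and Juniper together hold 7% + 5% + 65% = 77% of Northlake, so Saoirse controls Northlake.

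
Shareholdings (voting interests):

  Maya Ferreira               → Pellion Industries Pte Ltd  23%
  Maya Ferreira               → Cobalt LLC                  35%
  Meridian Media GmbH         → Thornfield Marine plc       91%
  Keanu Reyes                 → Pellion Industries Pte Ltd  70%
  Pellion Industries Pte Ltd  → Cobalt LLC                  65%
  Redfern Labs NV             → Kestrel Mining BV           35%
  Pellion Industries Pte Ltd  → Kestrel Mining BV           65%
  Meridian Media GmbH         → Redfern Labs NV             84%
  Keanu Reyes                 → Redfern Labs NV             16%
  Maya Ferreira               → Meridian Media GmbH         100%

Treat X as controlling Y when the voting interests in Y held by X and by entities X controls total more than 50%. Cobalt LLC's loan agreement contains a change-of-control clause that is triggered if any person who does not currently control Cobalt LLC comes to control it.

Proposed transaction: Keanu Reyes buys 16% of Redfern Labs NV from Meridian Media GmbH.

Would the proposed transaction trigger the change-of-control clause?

The purchase adds only to Keanu's holdings (Meridian's stake shrinks), so Keanu is the only person who could newly come to control Cobalt.
Keanu holds 70% of Pellion, so Keanu controls Pellion.
Pellion holds 65% of Cobalt, so Keanu controls Cobalt.
So Keanu already controls Cobalt before the transaction.
After the purchase, Keanu's direct stake in Redfern rises to 16% + 16% = 32%, and Meridian's stake falls to 68%.
Keanu controlled Cobalt already, so this is not a new person acquiring control; every other person's position is unchanged or reduced.
No new person acquires control, so the clause is not triggered.

No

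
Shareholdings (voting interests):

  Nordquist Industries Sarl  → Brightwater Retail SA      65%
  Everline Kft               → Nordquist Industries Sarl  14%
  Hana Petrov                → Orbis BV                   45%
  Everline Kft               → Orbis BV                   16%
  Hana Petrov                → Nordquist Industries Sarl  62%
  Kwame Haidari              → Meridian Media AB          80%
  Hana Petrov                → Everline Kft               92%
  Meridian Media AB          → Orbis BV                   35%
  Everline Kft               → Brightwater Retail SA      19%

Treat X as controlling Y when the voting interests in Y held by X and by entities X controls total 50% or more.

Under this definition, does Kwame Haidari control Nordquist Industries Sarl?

Kwame holds 80% of Meridian, so Kwame controls Meridian.
Neither Kwame nor any entity Kwame controls holds any voting interest in Nordquist.
So Kwame does not control Nordquist.

No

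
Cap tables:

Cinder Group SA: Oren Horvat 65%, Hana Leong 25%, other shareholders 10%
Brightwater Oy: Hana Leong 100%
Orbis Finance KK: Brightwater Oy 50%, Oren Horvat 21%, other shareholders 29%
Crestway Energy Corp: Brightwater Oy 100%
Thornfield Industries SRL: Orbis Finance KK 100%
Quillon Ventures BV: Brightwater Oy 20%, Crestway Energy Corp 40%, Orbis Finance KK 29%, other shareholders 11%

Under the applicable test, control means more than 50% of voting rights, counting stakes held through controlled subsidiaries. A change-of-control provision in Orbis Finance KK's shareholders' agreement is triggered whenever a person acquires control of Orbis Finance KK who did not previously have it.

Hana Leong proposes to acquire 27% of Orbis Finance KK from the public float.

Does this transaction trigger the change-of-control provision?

Yes

The purchase changes only Hana's holdings, so Hana is the only person who could newly come to control Orbis.
Hana holds 100% of Brightwater, so Hana controls Brightwater.
Brightwater holds 100% of Crestway, so Hana controls Crestway.
Brightwater and Crestway together hold 20% + 40% = 60% of Quillon, so Hana controls Quillon.
In Orbis, Hana's side holds only 50%, not > 50%.
So before the transaction, Hana does not control Orbis.
After the purchase, Hana holds 27% of Orbis directly.
Brightwater and Hana together hold 50% + 27% = 77% of Orbis, so Hana controls Orbis.
Hana did not control Orbis before and does after, so the clause is triggered.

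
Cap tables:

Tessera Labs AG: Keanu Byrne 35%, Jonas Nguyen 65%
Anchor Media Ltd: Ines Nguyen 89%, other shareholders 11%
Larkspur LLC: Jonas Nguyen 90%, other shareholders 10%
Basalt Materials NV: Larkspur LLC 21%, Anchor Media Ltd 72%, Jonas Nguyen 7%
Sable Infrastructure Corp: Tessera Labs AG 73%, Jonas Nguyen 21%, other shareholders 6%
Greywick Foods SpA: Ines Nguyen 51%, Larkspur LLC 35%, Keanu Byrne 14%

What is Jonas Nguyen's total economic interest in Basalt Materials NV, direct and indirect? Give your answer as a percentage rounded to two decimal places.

25.90%

Jonas reaches Basalt along 2 paths.
Via Larkspur: 90% × 21% = 18.9%.
Direct stake: 7% = 7%.
Total: 18.9% + 7% = 25.9%.
Rounded: 25.90%.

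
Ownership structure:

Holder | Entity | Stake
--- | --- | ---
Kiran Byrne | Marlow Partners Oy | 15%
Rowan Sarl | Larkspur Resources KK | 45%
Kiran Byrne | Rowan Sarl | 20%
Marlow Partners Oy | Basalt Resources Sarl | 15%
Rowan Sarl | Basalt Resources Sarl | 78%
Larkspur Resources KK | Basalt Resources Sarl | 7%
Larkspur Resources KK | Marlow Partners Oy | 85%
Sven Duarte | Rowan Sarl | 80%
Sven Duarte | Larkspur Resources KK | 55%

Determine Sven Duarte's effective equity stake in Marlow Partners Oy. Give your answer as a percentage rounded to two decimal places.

77.35%

Sven reaches Marlow along 2 paths.
Via Rowan → Larkspur: 80% × 45% × 85% = 30.6%.
Via Larkspur: 55% × 85% = 46.75%.
Total: 30.6% + 46.75% = 77.35%.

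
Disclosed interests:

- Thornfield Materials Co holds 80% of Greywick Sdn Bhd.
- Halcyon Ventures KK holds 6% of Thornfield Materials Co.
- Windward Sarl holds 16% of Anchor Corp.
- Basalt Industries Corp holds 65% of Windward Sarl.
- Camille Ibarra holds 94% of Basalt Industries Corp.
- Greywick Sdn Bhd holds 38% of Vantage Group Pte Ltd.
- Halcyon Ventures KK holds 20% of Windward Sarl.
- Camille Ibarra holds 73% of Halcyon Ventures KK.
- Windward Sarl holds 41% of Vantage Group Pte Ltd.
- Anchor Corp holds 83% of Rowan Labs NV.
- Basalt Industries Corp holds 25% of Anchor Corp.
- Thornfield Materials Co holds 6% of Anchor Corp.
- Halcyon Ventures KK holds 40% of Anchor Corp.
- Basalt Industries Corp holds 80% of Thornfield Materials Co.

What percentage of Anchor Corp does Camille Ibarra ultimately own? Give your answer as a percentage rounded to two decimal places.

69.59%

Camille reaches Anchor along 6 paths.
Via Halcyon → Thornfield: 73% × 6% × 6% = 0.2628%.
Via Basalt → Thornfield: 94% × 80% × 6% = 4.512%.
Via Basalt: 94% × 25% = 23.5%.
Via Halcyon: 73% × 40% = 29.2%.
Via Halcyon → Windward: 73% × 20% × 16% = 2.336%.
Via Basalt → Windward: 94% × 65% × 16% = 9.776%.
Total: 0.2628% + 4.512% + 23.5% + 29.2% + 2.336% + 9.776% = 69.5868%.
Rounded: 69.59%.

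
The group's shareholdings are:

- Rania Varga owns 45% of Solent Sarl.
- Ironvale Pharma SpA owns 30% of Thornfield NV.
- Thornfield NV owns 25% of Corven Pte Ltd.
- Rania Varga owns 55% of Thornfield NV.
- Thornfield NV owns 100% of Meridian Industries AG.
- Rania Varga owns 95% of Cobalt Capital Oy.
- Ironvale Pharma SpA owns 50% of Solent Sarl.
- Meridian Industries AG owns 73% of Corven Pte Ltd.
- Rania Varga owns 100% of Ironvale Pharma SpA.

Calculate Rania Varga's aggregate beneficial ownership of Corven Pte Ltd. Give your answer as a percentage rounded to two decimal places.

83.30%

Rania reaches Corven along 4 paths.
Via Ironvale → Thornfield → Meridian: 100% × 30% × 100% × 73% = 21.9%.
Via Thornfield → Meridian: 55% × 100% × 73% = 40.15%.
Via Ironvale → Thornfield: 100% × 30% × 25% = 7.5%.
Via Thornfield: 55% × 25% = 13.75%.
Total: 21.9% + 40.15% + 7.5% + 13.75% = 83.3%.
Rounded: 83.30%.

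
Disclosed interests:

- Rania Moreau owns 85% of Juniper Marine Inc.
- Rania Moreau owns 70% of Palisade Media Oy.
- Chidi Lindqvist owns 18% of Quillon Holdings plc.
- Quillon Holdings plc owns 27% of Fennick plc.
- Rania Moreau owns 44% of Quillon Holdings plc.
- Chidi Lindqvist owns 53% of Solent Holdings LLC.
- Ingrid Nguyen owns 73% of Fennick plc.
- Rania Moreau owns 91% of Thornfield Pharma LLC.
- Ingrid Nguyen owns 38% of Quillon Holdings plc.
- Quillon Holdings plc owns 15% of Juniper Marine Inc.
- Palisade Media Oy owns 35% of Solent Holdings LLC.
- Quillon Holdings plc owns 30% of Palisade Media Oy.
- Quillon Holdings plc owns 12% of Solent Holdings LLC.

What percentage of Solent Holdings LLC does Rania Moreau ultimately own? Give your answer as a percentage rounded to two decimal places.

34.40%

Rania reaches Solent along 3 paths.
Via Quillon: 44% × 12% = 5.28%.
Via Palisade: 70% × 35% = 24.5%.
Via Quillon → Palisade: 44% × 30% × 35% = 4.62%.
Total: 5.28% + 24.5% + 4.62% = 34.4%.
Rounded: 34.40%.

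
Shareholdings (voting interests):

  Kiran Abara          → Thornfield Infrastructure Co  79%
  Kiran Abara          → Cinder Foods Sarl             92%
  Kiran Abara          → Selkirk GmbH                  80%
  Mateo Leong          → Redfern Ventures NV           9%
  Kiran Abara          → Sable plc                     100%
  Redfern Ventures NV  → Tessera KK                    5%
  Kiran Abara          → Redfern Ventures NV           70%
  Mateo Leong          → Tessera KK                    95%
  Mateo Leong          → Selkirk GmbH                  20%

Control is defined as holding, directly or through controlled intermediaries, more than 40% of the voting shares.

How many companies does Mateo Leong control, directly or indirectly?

1

Mateo holds 95% of Tessera, so Mateo controls Tessera.
No other company's threshold is met.
Mateo controls 1 company.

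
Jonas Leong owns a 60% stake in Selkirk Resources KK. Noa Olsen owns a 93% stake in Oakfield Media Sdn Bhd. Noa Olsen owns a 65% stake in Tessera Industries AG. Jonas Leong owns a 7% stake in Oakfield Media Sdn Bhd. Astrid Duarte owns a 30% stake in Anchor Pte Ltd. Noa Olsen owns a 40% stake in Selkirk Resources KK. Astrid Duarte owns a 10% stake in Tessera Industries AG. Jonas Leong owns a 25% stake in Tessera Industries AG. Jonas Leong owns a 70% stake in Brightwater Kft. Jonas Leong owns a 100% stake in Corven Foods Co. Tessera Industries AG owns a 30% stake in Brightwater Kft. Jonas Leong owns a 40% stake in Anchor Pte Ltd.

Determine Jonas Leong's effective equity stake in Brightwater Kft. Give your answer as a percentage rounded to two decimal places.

77.50%

Jonas reaches Brightwater along 2 paths.
Direct stake: 70% = 70%.
Via Tessera: 25% × 30% = 7.5%.
Total: 70% + 7.5% = 77.5%.
Rounded: 77.50%.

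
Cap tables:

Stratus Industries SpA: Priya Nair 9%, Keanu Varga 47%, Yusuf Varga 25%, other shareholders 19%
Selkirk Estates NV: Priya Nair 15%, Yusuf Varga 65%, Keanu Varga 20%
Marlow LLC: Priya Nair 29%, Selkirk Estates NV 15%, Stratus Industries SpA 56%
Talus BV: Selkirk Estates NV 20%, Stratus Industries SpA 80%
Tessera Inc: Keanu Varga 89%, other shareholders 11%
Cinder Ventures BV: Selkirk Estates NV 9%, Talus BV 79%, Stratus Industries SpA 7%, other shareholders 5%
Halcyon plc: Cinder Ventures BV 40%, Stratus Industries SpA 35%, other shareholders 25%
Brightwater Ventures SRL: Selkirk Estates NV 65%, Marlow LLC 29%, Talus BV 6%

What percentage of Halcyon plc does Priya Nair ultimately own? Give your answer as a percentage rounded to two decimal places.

7.17%

Priya reaches Halcyon along 5 paths.
Via Selkirk → Cinder: 15% × 9% × 40% = 0.54%.
Via Selkirk → Talus → Cinder: 15% × 20% × 79% × 40% = 0.948%.
Via Stratus → Talus → Cinder: 9% × 80% × 79% × 40% = 2.2752%.
Via Stratus → Cinder: 9% × 7% × 40% = 0.252%.
Via Stratus: 9% × 35% = 3.15%.
Total: 0.54% + 0.948% + 2.2752% + 0.252% + 3.15% = 7.1652%.
Rounded: 7.17%.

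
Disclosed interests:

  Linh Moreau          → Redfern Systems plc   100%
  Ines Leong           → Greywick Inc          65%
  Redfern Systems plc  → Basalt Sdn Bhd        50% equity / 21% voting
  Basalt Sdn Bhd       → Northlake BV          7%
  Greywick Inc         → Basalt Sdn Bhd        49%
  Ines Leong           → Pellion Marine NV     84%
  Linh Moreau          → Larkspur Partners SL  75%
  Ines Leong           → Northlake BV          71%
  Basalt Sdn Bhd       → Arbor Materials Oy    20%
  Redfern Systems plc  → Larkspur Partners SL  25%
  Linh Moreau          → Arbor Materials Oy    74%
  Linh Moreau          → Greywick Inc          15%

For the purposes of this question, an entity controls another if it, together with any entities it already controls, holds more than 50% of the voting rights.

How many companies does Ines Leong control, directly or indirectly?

3

Ines holds 65% of Greywick, so Ines controls Greywick.
Ines holds 71% of Northlake, so Ines controls Northlake.
Ines holds 84% of Pellion, so Ines controls Pellion.
No other company's threshold is met.
Ines controls 3 companies.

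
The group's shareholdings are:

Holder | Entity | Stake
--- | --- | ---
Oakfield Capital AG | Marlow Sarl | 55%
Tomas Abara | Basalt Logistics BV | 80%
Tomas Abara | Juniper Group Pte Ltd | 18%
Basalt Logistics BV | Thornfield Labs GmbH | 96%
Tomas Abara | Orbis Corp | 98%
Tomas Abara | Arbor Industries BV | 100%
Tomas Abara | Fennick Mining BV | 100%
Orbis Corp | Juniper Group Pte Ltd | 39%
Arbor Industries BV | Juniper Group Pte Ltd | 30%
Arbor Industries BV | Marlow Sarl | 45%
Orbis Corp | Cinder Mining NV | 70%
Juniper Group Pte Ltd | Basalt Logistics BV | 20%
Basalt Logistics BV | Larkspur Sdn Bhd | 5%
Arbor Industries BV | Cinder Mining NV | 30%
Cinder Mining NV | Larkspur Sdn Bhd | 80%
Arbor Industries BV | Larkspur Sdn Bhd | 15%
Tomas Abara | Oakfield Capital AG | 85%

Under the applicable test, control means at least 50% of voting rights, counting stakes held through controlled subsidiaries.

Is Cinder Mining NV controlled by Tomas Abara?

Yes

Tomas holds 100% of Arbor, so Tomas controls Arbor.
Tomas holds 98% of Orbis, so Tomas controls Orbis.
Orbis and Arbor together hold 70% + 30% = 100% of Cinder, so Tomas controls Cinder.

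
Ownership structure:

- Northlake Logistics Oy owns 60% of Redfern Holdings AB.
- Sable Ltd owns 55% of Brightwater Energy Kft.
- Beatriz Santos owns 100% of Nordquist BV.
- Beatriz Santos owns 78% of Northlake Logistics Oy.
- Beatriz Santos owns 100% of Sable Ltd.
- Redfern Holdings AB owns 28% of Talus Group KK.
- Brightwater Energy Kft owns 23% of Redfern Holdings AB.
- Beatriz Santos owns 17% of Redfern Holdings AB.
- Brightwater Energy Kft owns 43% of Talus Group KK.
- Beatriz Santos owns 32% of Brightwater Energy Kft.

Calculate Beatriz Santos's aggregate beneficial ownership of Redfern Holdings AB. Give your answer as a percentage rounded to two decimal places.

83.81%

Beatriz reaches Redfern along 4 paths.
Via Brightwater: 32% × 23% = 7.36%.
Via Sable → Brightwater: 100% × 55% × 23% = 12.65%.
Via Northlake: 78% × 60% = 46.8%.
Direct stake: 17% = 17%.
Total: 7.36% + 12.65% + 46.8% + 17% = 83.81%.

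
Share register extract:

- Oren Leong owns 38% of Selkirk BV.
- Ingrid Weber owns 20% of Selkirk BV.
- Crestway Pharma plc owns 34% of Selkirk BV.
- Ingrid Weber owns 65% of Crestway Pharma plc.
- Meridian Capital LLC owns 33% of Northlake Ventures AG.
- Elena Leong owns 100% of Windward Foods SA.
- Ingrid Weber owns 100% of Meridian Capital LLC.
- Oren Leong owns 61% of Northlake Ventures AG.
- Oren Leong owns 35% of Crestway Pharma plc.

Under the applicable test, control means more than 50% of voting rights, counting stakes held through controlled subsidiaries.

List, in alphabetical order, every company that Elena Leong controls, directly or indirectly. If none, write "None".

Elena holds 100% of Windward, so Elena controls Windward.
No other company's threshold is met.

Windward Foods SA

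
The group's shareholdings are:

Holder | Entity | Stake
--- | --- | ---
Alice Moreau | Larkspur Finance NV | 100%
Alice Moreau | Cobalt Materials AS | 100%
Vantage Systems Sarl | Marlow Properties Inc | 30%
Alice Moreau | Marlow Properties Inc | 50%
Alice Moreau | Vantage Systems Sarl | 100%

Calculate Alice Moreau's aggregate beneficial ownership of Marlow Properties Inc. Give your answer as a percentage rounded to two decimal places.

Alice reaches Marlow along 2 paths.
Via Vantage: 100% × 30% = 30%.
Direct stake: 50% = 50%.
Total: 30% + 50% = 80%.
Rounded: 80.00%.

80.00%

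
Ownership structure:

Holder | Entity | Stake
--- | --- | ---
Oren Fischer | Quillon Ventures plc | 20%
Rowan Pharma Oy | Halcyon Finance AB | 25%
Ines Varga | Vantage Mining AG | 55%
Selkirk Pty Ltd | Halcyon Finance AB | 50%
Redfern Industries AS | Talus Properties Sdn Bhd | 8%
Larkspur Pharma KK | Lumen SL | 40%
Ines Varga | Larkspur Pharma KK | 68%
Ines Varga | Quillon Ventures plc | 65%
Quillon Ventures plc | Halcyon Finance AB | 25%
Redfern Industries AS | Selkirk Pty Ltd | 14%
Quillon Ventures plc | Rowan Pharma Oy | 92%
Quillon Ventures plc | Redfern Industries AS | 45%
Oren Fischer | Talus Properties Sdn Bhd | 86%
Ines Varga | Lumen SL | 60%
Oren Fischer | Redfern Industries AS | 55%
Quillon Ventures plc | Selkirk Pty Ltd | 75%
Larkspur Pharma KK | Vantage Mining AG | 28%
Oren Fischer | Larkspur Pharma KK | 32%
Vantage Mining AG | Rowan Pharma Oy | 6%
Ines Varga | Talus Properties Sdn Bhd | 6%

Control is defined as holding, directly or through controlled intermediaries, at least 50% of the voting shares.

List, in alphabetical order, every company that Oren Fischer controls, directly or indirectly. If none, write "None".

Redfern Industries AS, Talus Properties Sdn Bhd

Oren holds 55% of Redfern, so Oren controls Redfern.
Oren and Redfern together hold 86% + 8% = 94% of Talus, so Oren controls Talus.
No other company's threshold is met.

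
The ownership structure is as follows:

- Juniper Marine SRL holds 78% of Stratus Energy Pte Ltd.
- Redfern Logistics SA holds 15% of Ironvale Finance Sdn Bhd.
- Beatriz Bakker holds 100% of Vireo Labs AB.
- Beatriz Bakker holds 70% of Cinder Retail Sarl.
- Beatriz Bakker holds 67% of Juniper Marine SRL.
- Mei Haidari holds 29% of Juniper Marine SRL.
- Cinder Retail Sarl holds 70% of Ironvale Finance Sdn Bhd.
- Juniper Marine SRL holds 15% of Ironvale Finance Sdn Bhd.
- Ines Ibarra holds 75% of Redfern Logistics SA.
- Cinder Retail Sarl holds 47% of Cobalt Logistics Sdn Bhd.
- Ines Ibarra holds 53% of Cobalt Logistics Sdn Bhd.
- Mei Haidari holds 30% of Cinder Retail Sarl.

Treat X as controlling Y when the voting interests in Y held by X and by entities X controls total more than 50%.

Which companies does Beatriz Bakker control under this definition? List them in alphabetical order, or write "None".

Cinder Retail Sarl, Ironvale Finance Sdn Bhd, Juniper Marine SRL, Stratus Energy Pte Ltd, Vireo Labs AB

Beatriz holds 67% of Juniper, so Beatriz controls Juniper.
Beatriz holds 70% of Cinder, so Beatriz controls Cinder.
Juniper and Cinder together hold 15% + 70% = 85% of Ironvale, so Beatriz controls Ironvale.
Juniper holds 78% of Stratus, so Beatriz controls Stratus.
Beatriz holds 100% of Vireo, so Beatriz controls Vireo.
No other company's threshold is met.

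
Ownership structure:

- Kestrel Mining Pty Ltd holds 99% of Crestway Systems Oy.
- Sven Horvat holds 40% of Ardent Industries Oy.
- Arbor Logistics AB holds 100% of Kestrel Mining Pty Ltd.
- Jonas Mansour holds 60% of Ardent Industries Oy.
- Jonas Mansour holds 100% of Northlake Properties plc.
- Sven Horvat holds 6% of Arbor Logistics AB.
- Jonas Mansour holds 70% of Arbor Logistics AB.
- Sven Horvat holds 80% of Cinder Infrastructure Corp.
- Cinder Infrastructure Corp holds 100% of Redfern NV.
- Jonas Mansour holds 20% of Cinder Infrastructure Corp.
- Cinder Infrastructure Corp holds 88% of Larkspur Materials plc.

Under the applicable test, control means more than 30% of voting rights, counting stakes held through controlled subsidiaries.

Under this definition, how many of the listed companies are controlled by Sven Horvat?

4

Sven holds 40% of Ardent, so Sven controls Ardent.
Sven holds 80% of Cinder, so Sven controls Cinder.
Cinder holds 88% of Larkspur, so Sven controls Larkspur.
Cinder holds 100% of Redfern, so Sven controls Redfern.
No other company's threshold is met.
Sven controls 4 companies.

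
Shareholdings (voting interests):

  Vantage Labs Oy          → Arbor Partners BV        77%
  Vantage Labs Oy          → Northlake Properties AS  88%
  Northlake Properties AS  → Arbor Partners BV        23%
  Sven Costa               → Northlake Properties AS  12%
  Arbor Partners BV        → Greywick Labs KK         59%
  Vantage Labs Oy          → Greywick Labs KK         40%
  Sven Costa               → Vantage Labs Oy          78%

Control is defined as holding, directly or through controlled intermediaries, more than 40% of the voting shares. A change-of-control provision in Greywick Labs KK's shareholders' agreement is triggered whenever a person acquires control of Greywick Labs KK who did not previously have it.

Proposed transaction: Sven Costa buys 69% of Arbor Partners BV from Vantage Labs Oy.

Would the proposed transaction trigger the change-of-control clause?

The purchase adds only to Sven's holdings (Vantage's stake shrinks), so Sven is the only person who could newly come to control Greywick.
Sven holds 78% of Vantage, so Sven controls Vantage.
Vantage and Sven together hold 88% + 12% = 100% of Northlake, so Sven controls Northlake.
Vantage and Northlake together hold 77% + 23% = 100% of Arbor, so Sven controls Arbor.
Arbor and Vantage together hold 59% + 40% = 99% of Greywick, so Sven controls Greywick.
So Sven already controls Greywick before the transaction.
After the purchase, Sven holds 69% of Arbor directly, and Vantage's stake falls to 8%.
Sven controlled Greywick already, so this is not a new person acquiring control; every other person's position is unchanged or reduced.
No new person acquires control, so the clause is not triggered.

No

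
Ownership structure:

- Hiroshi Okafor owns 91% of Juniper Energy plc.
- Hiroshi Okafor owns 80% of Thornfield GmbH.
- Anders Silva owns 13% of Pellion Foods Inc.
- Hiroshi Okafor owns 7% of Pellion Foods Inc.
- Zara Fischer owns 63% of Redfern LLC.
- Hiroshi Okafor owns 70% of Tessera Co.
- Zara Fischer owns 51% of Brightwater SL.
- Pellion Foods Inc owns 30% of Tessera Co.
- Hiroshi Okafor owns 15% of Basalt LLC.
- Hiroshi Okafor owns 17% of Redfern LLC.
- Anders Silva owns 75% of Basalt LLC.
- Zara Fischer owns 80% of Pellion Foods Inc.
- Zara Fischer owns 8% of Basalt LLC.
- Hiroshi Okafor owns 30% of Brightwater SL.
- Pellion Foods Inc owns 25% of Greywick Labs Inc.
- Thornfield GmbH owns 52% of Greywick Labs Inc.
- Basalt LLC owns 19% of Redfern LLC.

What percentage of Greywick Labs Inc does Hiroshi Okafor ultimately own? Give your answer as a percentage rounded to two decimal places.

Hiroshi reaches Greywick along 2 paths.
Via Pellion: 7% × 25% = 1.75%.
Via Thornfield: 80% × 52% = 41.6%.
Total: 1.75% + 41.6% = 43.35%.

43.35%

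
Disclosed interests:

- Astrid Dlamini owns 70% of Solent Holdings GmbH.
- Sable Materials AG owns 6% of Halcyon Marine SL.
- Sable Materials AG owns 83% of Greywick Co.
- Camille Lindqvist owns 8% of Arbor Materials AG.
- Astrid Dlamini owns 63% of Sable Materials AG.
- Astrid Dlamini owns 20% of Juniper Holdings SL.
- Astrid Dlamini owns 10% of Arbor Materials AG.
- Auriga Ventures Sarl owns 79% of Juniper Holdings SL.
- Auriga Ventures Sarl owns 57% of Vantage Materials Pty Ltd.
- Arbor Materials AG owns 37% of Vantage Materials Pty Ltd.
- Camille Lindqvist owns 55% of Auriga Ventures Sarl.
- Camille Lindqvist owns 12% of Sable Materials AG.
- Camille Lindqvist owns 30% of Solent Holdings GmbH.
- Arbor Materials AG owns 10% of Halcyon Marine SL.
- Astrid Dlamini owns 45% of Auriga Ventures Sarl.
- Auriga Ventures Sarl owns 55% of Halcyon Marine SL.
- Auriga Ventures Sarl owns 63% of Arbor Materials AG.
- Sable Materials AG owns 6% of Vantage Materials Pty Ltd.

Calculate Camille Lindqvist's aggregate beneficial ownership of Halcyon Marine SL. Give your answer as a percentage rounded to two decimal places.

Camille reaches Halcyon along 4 paths.
Via Arbor: 8% × 10% = 0.8%.
Via Auriga → Arbor: 55% × 63% × 10% = 3.465%.
Via Sable: 12% × 6% = 0.72%.
Via Auriga: 55% × 55% = 30.25%.
Total: 0.8% + 3.465% + 0.72% + 30.25% = 35.235%.
Rounded: 35.24%.

35.24%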